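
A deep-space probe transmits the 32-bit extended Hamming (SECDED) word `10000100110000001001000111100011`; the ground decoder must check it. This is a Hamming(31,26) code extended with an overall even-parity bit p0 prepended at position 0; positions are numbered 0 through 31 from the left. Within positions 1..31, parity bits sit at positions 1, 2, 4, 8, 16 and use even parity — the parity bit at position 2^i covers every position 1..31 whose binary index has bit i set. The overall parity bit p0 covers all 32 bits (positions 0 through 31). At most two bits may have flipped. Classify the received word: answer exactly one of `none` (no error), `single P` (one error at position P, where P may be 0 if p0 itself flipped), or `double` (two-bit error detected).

double

s1: b1⊕b3⊕b5⊕b7⊕b9⊕b11⊕b13⊕b15⊕b17⊕b19⊕b21⊕b23⊕b25⊕b27⊕b29⊕b31 = 0⊕0⊕1⊕0⊕1⊕0⊕0⊕0⊕0⊕1⊕0⊕1⊕1⊕0⊕0⊕1 = 0
s2: b2⊕b3⊕b6⊕b7⊕b10⊕b11⊕b14⊕b15⊕b18⊕b19⊕b22⊕b23⊕b26⊕b27⊕b30⊕b31 = 0⊕0⊕0⊕0⊕0⊕0⊕0⊕0⊕0⊕1⊕0⊕1⊕1⊕0⊕1⊕1 = 1
s4: b4⊕b5⊕b6⊕b7⊕b12⊕b13⊕b14⊕b15⊕b20⊕b21⊕b22⊕b23⊕b28⊕b29⊕b30⊕b31 = 0⊕1⊕0⊕0⊕0⊕0⊕0⊕0⊕0⊕0⊕0⊕1⊕0⊕0⊕1⊕1 = 0
s8: b8⊕b9⊕b10⊕b11⊕b12⊕b13⊕b14⊕b15⊕b24⊕b25⊕b26⊕b27⊕b28⊕b29⊕b30⊕b31 = 1⊕1⊕0⊕0⊕0⊕0⊕0⊕0⊕1⊕1⊕1⊕0⊕0⊕0⊕1⊕1 = 1
s16: b16⊕b17⊕b18⊕b19⊕b20⊕b21⊕b22⊕b23⊕b24⊕b25⊕b26⊕b27⊕b28⊕b29⊕b30⊕b31 = 1⊕0⊕0⊕1⊕0⊕0⊕0⊕1⊕1⊕1⊕1⊕0⊕0⊕0⊕1⊕1 = 0
Syndrome (s16...s1) = 01010 → position 10.
Overall parity (XOR of all 32 bits, including p0): 1⊕0⊕0⊕0⊕0⊕1⊕0⊕0⊕1⊕1⊕0⊕0⊕0⊕0⊕0⊕0⊕1⊕0⊕0⊕1⊕0⊕0⊕0⊕1⊕1⊕1⊕1⊕0⊕0⊕0⊕1⊕1 = 0
Overall=0, syndrome position=10 → double-bit error detected (uncorrectable).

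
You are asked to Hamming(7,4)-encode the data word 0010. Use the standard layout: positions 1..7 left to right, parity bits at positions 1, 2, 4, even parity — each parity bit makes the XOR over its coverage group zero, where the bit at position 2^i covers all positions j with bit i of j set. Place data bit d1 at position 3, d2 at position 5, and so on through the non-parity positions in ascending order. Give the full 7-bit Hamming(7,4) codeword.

Place data bits at non-power-of-two positions: b3=0, b5=0, b6=1, b7=0.
p1 = XOR of data positions {3,5,7} = 0⊕0⊕0 = 0
p2 = XOR of data positions {3,6,7} = 0⊕1⊕0 = 1
p4 = XOR of data positions {5,6,7} = 0⊕1⊕0 = 1
Codeword b1..b7 = 0101010

0101010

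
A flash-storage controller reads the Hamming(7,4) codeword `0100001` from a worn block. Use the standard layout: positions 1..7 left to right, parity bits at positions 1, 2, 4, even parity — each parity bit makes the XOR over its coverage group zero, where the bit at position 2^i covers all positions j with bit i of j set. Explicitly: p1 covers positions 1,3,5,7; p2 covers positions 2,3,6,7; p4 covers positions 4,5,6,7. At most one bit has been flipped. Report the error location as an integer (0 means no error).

5

s1: b1⊕b3⊕b5⊕b7 = 0⊕0⊕0⊕1 = 1
s2: b2⊕b3⊕b6⊕b7 = 1⊕0⊕0⊕1 = 0
s4: b4⊕b5⊕b6⊕b7 = 0⊕0⊕0⊕1 = 1
Syndrome (s4...s1) = 101 → position 5.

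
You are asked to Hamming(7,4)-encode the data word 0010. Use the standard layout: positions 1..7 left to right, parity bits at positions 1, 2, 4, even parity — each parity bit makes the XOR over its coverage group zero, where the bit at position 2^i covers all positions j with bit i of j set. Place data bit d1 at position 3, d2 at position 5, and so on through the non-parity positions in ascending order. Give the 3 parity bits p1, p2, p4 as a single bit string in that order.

Place data bits at non-power-of-two positions: b3=0, b5=0, b6=1, b7=0.
p1 = XOR of data positions {3,5,7} = 0⊕0⊕0 = 0
p2 = XOR of data positions {3,6,7} = 0⊕1⊕0 = 1
p4 = XOR of data positions {5,6,7} = 0⊕1⊕0 = 1
Parity bits p1,p2,p4 = 011

011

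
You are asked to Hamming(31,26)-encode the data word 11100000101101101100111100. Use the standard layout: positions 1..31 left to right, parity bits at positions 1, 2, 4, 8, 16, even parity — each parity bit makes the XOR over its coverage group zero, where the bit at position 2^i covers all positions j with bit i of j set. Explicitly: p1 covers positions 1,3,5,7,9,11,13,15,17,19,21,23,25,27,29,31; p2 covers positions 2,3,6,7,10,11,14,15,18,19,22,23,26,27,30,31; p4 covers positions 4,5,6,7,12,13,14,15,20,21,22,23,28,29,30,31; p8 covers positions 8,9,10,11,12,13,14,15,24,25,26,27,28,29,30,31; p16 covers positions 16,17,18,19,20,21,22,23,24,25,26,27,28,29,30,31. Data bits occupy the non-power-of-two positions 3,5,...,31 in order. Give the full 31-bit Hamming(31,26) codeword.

1011110000001011101101100111100

Place data bits at non-power-of-two positions: b3=1, b5=1, b6=1, b7=0, b9=0, b10=0, b11=0, b12=0, b13=1, b14=0, b15=1, b17=1, b18=0, b19=1, b20=1, b21=0, b22=1, b23=1, b24=0, b25=0, b26=1, b27=1, b28=1, b29=1, b30=0, b31=0.
p1 = XOR of data positions {3,5,7,9,11,13,15,17,19,21,23,25,27,29,31} = 1⊕1⊕0⊕0⊕0⊕1⊕1⊕1⊕1⊕0⊕1⊕0⊕1⊕1⊕0 = 1
p2 = XOR of data positions {3,6,7,10,11,14,15,18,19,22,23,26,27,30,31} = 1⊕1⊕0⊕0⊕0⊕0⊕1⊕0⊕1⊕1⊕1⊕1⊕1⊕0⊕0 = 0
p4 = XOR of data positions {5,6,7,12,13,14,15,20,21,22,23,28,29,30,31} = 1⊕1⊕0⊕0⊕1⊕0⊕1⊕1⊕0⊕1⊕1⊕1⊕1⊕0⊕0 = 1
p8 = XOR of data positions {9,10,11,12,13,14,15,24,25,26,27,28,29,30,31} = 0⊕0⊕0⊕0⊕1⊕0⊕1⊕0⊕0⊕1⊕1⊕1⊕1⊕0⊕0 = 0
p16 = XOR of data positions {17,18,19,20,21,22,23,24,25,26,27,28,29,30,31} = 1⊕0⊕1⊕1⊕0⊕1⊕1⊕0⊕0⊕1⊕1⊕1⊕1⊕0⊕0 = 1
Codeword b1..b31 = 1011110000001011101101100111100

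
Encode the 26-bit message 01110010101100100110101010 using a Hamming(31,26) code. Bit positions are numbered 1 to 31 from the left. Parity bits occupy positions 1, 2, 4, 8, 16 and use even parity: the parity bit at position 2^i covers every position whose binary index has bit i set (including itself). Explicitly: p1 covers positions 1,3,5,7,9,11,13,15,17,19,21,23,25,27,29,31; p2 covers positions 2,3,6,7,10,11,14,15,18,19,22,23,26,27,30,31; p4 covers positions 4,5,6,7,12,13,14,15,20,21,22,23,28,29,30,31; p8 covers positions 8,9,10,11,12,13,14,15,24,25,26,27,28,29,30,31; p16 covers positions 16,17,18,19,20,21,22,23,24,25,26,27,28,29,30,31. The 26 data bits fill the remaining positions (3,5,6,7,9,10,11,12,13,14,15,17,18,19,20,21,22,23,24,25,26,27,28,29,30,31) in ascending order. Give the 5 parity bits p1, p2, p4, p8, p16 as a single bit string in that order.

11111

Place data bits at non-power-of-two positions: b3=0, b5=1, b6=1, b7=1, b9=0, b10=0, b11=1, b12=0, b13=1, b14=0, b15=1, b17=1, b18=0, b19=0, b20=1, b21=0, b22=0, b23=1, b24=1, b25=0, b26=1, b27=0, b28=1, b29=0, b30=1, b31=0.
p1 = XOR of data positions {3,5,7,9,11,13,15,17,19,21,23,25,27,29,31} = 0⊕1⊕1⊕0⊕1⊕1⊕1⊕1⊕0⊕0⊕1⊕0⊕0⊕0⊕0 = 1
p2 = XOR of data positions {3,6,7,10,11,14,15,18,19,22,23,26,27,30,31} = 0⊕1⊕1⊕0⊕1⊕0⊕1⊕0⊕0⊕0⊕1⊕1⊕0⊕1⊕0 = 1
p4 = XOR of data positions {5,6,7,12,13,14,15,20,21,22,23,28,29,30,31} = 1⊕1⊕1⊕0⊕1⊕0⊕1⊕1⊕0⊕0⊕1⊕1⊕0⊕1⊕0 = 1
p8 = XOR of data positions {9,10,11,12,13,14,15,24,25,26,27,28,29,30,31} = 0⊕0⊕1⊕0⊕1⊕0⊕1⊕1⊕0⊕1⊕0⊕1⊕0⊕1⊕0 = 1
p16 = XOR of data positions {17,18,19,20,21,22,23,24,25,26,27,28,29,30,31} = 1⊕0⊕0⊕1⊕0⊕0⊕1⊕1⊕0⊕1⊕0⊕1⊕0⊕1⊕0 = 1
Parity bits p1,p2,p4,p8,p16 = 11111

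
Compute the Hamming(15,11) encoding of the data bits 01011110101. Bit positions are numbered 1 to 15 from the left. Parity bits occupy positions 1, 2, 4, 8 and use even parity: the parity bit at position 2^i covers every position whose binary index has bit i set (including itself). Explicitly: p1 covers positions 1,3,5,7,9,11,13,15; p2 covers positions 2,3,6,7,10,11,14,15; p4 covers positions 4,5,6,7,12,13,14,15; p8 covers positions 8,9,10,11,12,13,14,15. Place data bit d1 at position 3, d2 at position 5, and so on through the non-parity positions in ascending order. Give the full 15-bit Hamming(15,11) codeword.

000010111110101

Place data bits at non-power-of-two positions: b3=0, b5=1, b6=0, b7=1, b9=1, b10=1, b11=1, b12=0, b13=1, b14=0, b15=1.
p1 = XOR of data positions {3,5,7,9,11,13,15} = 0⊕1⊕1⊕1⊕1⊕1⊕1 = 0
p2 = XOR of data positions {3,6,7,10,11,14,15} = 0⊕0⊕1⊕1⊕1⊕0⊕1 = 0
p4 = XOR of data positions {5,6,7,12,13,14,15} = 1⊕0⊕1⊕0⊕1⊕0⊕1 = 0
p8 = XOR of data positions {9,10,11,12,13,14,15} = 1⊕1⊕1⊕0⊕1⊕0⊕1 = 1
Codeword b1..b15 = 000010111110101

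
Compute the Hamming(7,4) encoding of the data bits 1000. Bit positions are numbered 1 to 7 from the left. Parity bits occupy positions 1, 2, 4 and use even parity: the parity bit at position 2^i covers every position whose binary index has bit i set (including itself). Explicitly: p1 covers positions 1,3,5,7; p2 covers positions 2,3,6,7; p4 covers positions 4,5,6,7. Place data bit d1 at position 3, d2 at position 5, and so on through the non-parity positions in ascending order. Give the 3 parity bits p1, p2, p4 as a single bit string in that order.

110

Place data bits at non-power-of-two positions: b3=1, b5=0, b6=0, b7=0.
p1 = XOR of data positions {3,5,7} = 1⊕0⊕0 = 1
p2 = XOR of data positions {3,6,7} = 1⊕0⊕0 = 1
p4 = XOR of data positions {5,6,7} = 0⊕0⊕0 = 0
Parity bits p1,p2,p4 = 110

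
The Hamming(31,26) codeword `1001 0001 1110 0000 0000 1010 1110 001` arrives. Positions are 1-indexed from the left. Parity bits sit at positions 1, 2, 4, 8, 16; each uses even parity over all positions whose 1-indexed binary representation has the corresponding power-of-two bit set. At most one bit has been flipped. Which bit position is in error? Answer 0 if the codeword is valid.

s1: b1⊕b3⊕b5⊕b7⊕b9⊕b11⊕b13⊕b15⊕b17⊕b19⊕b21⊕b23⊕b25⊕b27⊕b29⊕b31 = 1⊕0⊕0⊕0⊕1⊕1⊕0⊕0⊕0⊕0⊕1⊕1⊕1⊕1⊕0⊕1 = 0
s2: b2⊕b3⊕b6⊕b7⊕b10⊕b11⊕b14⊕b15⊕b18⊕b19⊕b22⊕b23⊕b26⊕b27⊕b30⊕b31 = 0⊕0⊕0⊕0⊕1⊕1⊕0⊕0⊕0⊕0⊕0⊕1⊕1⊕1⊕0⊕1 = 0
s4: b4⊕b5⊕b6⊕b7⊕b12⊕b13⊕b14⊕b15⊕b20⊕b21⊕b22⊕b23⊕b28⊕b29⊕b30⊕b31 = 1⊕0⊕0⊕0⊕0⊕0⊕0⊕0⊕0⊕1⊕0⊕1⊕0⊕0⊕0⊕1 = 0
s8: b8⊕b9⊕b10⊕b11⊕b12⊕b13⊕b14⊕b15⊕b24⊕b25⊕b26⊕b27⊕b28⊕b29⊕b30⊕b31 = 1⊕1⊕1⊕1⊕0⊕0⊕0⊕0⊕0⊕1⊕1⊕1⊕0⊕0⊕0⊕1 = 0
s16: b16⊕b17⊕b18⊕b19⊕b20⊕b21⊕b22⊕b23⊕b24⊕b25⊕b26⊕b27⊕b28⊕b29⊕b30⊕b31 = 0⊕0⊕0⊕0⊕0⊕1⊕0⊕1⊕0⊕1⊕1⊕1⊕0⊕0⊕0⊕1 = 0
Syndrome (s16...s1) = 00000 → position 0 (no error).

0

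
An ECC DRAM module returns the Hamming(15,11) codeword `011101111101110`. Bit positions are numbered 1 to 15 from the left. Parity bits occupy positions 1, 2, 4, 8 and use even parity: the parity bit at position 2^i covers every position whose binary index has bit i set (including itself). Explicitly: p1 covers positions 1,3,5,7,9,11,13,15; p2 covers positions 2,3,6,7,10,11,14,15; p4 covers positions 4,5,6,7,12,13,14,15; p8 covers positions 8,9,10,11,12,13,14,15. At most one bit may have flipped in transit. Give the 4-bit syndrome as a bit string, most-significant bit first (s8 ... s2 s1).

0000

s1: b1⊕b3⊕b5⊕b7⊕b9⊕b11⊕b13⊕b15 = 0⊕1⊕0⊕1⊕1⊕0⊕1⊕0 = 0
s2: b2⊕b3⊕b6⊕b7⊕b10⊕b11⊕b14⊕b15 = 1⊕1⊕1⊕1⊕1⊕0⊕1⊕0 = 0
s4: b4⊕b5⊕b6⊕b7⊕b12⊕b13⊕b14⊕b15 = 1⊕0⊕1⊕1⊕1⊕1⊕1⊕0 = 0
s8: b8⊕b9⊕b10⊕b11⊕b12⊕b13⊕b14⊕b15 = 1⊕1⊕1⊕0⊕1⊕1⊕1⊕0 = 0
Syndrome (s8...s1) = 0000 → position 0 (no error).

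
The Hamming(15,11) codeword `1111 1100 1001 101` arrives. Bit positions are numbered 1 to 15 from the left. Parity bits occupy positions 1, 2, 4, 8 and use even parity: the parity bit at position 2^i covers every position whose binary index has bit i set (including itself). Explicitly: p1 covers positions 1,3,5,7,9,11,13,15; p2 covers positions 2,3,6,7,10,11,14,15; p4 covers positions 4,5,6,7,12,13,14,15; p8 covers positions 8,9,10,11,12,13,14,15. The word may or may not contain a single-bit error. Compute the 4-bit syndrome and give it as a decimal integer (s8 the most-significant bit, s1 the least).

0

s1: b1⊕b3⊕b5⊕b7⊕b9⊕b11⊕b13⊕b15 = 1⊕1⊕1⊕0⊕1⊕0⊕1⊕1 = 0
s2: b2⊕b3⊕b6⊕b7⊕b10⊕b11⊕b14⊕b15 = 1⊕1⊕1⊕0⊕0⊕0⊕0⊕1 = 0
s4: b4⊕b5⊕b6⊕b7⊕b12⊕b13⊕b14⊕b15 = 1⊕1⊕1⊕0⊕1⊕1⊕0⊕1 = 0
s8: b8⊕b9⊕b10⊕b11⊕b12⊕b13⊕b14⊕b15 = 0⊕1⊕0⊕0⊕1⊕1⊕0⊕1 = 0
Syndrome (s8...s1) = 0000 → position 0 (no error).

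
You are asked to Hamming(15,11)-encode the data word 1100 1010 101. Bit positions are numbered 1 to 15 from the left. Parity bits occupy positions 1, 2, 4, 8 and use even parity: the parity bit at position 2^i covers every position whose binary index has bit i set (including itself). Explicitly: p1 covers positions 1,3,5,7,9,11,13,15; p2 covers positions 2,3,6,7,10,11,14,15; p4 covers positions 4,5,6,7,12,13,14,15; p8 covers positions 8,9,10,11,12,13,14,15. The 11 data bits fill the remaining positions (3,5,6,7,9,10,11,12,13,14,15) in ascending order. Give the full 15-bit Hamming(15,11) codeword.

011110001010101

Place data bits at non-power-of-two positions: b3=1, b5=1, b6=0, b7=0, b9=1, b10=0, b11=1, b12=0, b13=1, b14=0, b15=1.
p1 = XOR of data positions {3,5,7,9,11,13,15} = 1⊕1⊕0⊕1⊕1⊕1⊕1 = 0
p2 = XOR of data positions {3,6,7,10,11,14,15} = 1⊕0⊕0⊕0⊕1⊕0⊕1 = 1
p4 = XOR of data positions {5,6,7,12,13,14,15} = 1⊕0⊕0⊕0⊕1⊕0⊕1 = 1
p8 = XOR of data positions {9,10,11,12,13,14,15} = 1⊕0⊕1⊕0⊕1⊕0⊕1 = 0
Codeword b1..b15 = 011110001010101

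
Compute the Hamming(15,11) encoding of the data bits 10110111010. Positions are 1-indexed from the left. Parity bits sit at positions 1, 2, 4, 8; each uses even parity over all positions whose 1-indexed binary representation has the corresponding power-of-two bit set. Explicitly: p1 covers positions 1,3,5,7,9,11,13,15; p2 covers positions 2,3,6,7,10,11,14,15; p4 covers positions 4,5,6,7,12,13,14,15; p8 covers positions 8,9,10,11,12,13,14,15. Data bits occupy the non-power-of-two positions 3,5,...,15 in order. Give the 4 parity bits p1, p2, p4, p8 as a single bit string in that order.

1000

Place data bits at non-power-of-two positions: b3=1, b5=0, b6=1, b7=1, b9=0, b10=1, b11=1, b12=1, b13=0, b14=1, b15=0.
p1 = XOR of data positions {3,5,7,9,11,13,15} = 1⊕0⊕1⊕0⊕1⊕0⊕0 = 1
p2 = XOR of data positions {3,6,7,10,11,14,15} = 1⊕1⊕1⊕1⊕1⊕1⊕0 = 0
p4 = XOR of data positions {5,6,7,12,13,14,15} = 0⊕1⊕1⊕1⊕0⊕1⊕0 = 0
p8 = XOR of data positions {9,10,11,12,13,14,15} = 0⊕1⊕1⊕1⊕0⊕1⊕0 = 0
Parity bits p1,p2,p4,p8 = 1000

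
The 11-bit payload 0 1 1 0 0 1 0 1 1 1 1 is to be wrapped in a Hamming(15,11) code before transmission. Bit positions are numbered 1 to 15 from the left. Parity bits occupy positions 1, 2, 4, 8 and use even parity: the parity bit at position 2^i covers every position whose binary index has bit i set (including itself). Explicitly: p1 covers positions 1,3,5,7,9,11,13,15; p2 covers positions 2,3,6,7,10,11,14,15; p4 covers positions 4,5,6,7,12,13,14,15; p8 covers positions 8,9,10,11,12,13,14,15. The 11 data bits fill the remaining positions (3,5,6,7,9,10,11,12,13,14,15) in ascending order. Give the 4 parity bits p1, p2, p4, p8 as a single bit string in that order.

1001

Place data bits at non-power-of-two positions: b3=0, b5=1, b6=1, b7=0, b9=0, b10=1, b11=0, b12=1, b13=1, b14=1, b15=1.
p1 = XOR of data positions {3,5,7,9,11,13,15} = 0⊕1⊕0⊕0⊕0⊕1⊕1 = 1
p2 = XOR of data positions {3,6,7,10,11,14,15} = 0⊕1⊕0⊕1⊕0⊕1⊕1 = 0
p4 = XOR of data positions {5,6,7,12,13,14,15} = 1⊕1⊕0⊕1⊕1⊕1⊕1 = 0
p8 = XOR of data positions {9,10,11,12,13,14,15} = 0⊕1⊕0⊕1⊕1⊕1⊕1 = 1
Parity bits p1,p2,p4,p8 = 1001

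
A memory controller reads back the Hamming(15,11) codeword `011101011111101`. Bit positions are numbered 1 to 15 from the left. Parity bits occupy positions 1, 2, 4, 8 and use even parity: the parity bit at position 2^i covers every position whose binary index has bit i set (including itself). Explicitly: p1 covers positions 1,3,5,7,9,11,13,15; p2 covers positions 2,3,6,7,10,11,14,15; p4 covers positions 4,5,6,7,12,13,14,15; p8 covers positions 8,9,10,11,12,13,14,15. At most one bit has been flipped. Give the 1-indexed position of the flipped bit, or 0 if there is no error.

s1: b1⊕b3⊕b5⊕b7⊕b9⊕b11⊕b13⊕b15 = 0⊕1⊕0⊕0⊕1⊕1⊕1⊕1 = 1
s2: b2⊕b3⊕b6⊕b7⊕b10⊕b11⊕b14⊕b15 = 1⊕1⊕1⊕0⊕1⊕1⊕0⊕1 = 0
s4: b4⊕b5⊕b6⊕b7⊕b12⊕b13⊕b14⊕b15 = 1⊕0⊕1⊕0⊕1⊕1⊕0⊕1 = 1
s8: b8⊕b9⊕b10⊕b11⊕b12⊕b13⊕b14⊕b15 = 1⊕1⊕1⊕1⊕1⊕1⊕0⊕1 = 1
Syndrome (s8...s1) = 1101 → position 13.

13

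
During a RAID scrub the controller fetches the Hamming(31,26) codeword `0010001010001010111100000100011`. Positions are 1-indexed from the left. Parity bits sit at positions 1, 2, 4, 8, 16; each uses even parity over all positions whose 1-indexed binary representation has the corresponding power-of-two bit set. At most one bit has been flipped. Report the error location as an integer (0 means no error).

s1: b1⊕b3⊕b5⊕b7⊕b9⊕b11⊕b13⊕b15⊕b17⊕b19⊕b21⊕b23⊕b25⊕b27⊕b29⊕b31 = 0⊕1⊕0⊕1⊕1⊕0⊕1⊕1⊕1⊕1⊕0⊕0⊕0⊕0⊕0⊕1 = 0
s2: b2⊕b3⊕b6⊕b7⊕b10⊕b11⊕b14⊕b15⊕b18⊕b19⊕b22⊕b23⊕b26⊕b27⊕b30⊕b31 = 0⊕1⊕0⊕1⊕0⊕0⊕0⊕1⊕1⊕1⊕0⊕0⊕1⊕0⊕1⊕1 = 0
s4: b4⊕b5⊕b6⊕b7⊕b12⊕b13⊕b14⊕b15⊕b20⊕b21⊕b22⊕b23⊕b28⊕b29⊕b30⊕b31 = 0⊕0⊕0⊕1⊕0⊕1⊕0⊕1⊕1⊕0⊕0⊕0⊕0⊕0⊕1⊕1 = 0
s8: b8⊕b9⊕b10⊕b11⊕b12⊕b13⊕b14⊕b15⊕b24⊕b25⊕b26⊕b27⊕b28⊕b29⊕b30⊕b31 = 0⊕1⊕0⊕0⊕0⊕1⊕0⊕1⊕0⊕0⊕1⊕0⊕0⊕0⊕1⊕1 = 0
s16: b16⊕b17⊕b18⊕b19⊕b20⊕b21⊕b22⊕b23⊕b24⊕b25⊕b26⊕b27⊕b28⊕b29⊕b30⊕b31 = 0⊕1⊕1⊕1⊕1⊕0⊕0⊕0⊕0⊕0⊕1⊕0⊕0⊕0⊕1⊕1 = 1
Syndrome (s16...s1) = 10000 → position 16.

16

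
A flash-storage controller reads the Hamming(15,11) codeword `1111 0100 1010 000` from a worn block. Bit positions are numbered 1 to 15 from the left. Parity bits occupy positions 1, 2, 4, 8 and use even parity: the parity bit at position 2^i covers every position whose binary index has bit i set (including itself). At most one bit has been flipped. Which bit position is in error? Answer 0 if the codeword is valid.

0

s1: b1⊕b3⊕b5⊕b7⊕b9⊕b11⊕b13⊕b15 = 1⊕1⊕0⊕0⊕1⊕1⊕0⊕0 = 0
s2: b2⊕b3⊕b6⊕b7⊕b10⊕b11⊕b14⊕b15 = 1⊕1⊕1⊕0⊕0⊕1⊕0⊕0 = 0
s4: b4⊕b5⊕b6⊕b7⊕b12⊕b13⊕b14⊕b15 = 1⊕0⊕1⊕0⊕0⊕0⊕0⊕0 = 0
s8: b8⊕b9⊕b10⊕b11⊕b12⊕b13⊕b14⊕b15 = 0⊕1⊕0⊕1⊕0⊕0⊕0⊕0 = 0
Syndrome (s8...s1) = 0000 → position 0 (no error).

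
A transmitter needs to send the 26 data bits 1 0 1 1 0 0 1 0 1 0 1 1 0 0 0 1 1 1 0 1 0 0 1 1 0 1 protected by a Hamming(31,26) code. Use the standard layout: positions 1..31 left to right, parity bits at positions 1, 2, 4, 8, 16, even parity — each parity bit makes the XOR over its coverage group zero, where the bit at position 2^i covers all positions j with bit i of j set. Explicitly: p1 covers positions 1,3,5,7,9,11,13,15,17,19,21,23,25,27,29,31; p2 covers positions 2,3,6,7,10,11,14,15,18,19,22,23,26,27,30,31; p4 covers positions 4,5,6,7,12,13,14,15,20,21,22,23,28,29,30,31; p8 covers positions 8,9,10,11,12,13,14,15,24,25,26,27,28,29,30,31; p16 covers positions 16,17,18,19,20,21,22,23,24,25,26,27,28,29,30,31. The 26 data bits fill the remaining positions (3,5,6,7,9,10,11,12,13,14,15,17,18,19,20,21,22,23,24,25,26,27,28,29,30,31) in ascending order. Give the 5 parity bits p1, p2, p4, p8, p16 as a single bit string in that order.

10010

Place data bits at non-power-of-two positions: b3=1, b5=0, b6=1, b7=1, b9=0, b10=0, b11=1, b12=0, b13=1, b14=0, b15=1, b17=1, b18=0, b19=0, b20=0, b21=1, b22=1, b23=1, b24=0, b25=1, b26=0, b27=0, b28=1, b29=1, b30=0, b31=1.
p1 = XOR of data positions {3,5,7,9,11,13,15,17,19,21,23,25,27,29,31} = 1⊕0⊕1⊕0⊕1⊕1⊕1⊕1⊕0⊕1⊕1⊕1⊕0⊕1⊕1 = 1
p2 = XOR of data positions {3,6,7,10,11,14,15,18,19,22,23,26,27,30,31} = 1⊕1⊕1⊕0⊕1⊕0⊕1⊕0⊕0⊕1⊕1⊕0⊕0⊕0⊕1 = 0
p4 = XOR of data positions {5,6,7,12,13,14,15,20,21,22,23,28,29,30,31} = 0⊕1⊕1⊕0⊕1⊕0⊕1⊕0⊕1⊕1⊕1⊕1⊕1⊕0⊕1 = 0
p8 = XOR of data positions {9,10,11,12,13,14,15,24,25,26,27,28,29,30,31} = 0⊕0⊕1⊕0⊕1⊕0⊕1⊕0⊕1⊕0⊕0⊕1⊕1⊕0⊕1 = 1
p16 = XOR of data positions {17,18,19,20,21,22,23,24,25,26,27,28,29,30,31} = 1⊕0⊕0⊕0⊕1⊕1⊕1⊕0⊕1⊕0⊕0⊕1⊕1⊕0⊕1 = 0
Parity bits p1,p2,p4,p8,p16 = 10010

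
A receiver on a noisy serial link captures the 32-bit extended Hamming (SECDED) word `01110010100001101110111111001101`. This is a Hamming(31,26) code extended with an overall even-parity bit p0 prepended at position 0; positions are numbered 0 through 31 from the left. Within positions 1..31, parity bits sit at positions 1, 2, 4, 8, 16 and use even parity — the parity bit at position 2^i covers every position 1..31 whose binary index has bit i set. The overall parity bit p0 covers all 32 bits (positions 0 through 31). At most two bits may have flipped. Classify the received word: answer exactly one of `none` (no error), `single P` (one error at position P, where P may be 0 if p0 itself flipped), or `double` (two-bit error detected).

single 1

s1: b1⊕b3⊕b5⊕b7⊕b9⊕b11⊕b13⊕b15⊕b17⊕b19⊕b21⊕b23⊕b25⊕b27⊕b29⊕b31 = 1⊕1⊕0⊕0⊕0⊕0⊕1⊕0⊕1⊕0⊕1⊕1⊕1⊕0⊕1⊕1 = 1
s2: b2⊕b3⊕b6⊕b7⊕b10⊕b11⊕b14⊕b15⊕b18⊕b19⊕b22⊕b23⊕b26⊕b27⊕b30⊕b31 = 1⊕1⊕1⊕0⊕0⊕0⊕1⊕0⊕1⊕0⊕1⊕1⊕0⊕0⊕0⊕1 = 0
s4: b4⊕b5⊕b6⊕b7⊕b12⊕b13⊕b14⊕b15⊕b20⊕b21⊕b22⊕b23⊕b28⊕b29⊕b30⊕b31 = 0⊕0⊕1⊕0⊕0⊕1⊕1⊕0⊕1⊕1⊕1⊕1⊕1⊕1⊕0⊕1 = 0
s8: b8⊕b9⊕b10⊕b11⊕b12⊕b13⊕b14⊕b15⊕b24⊕b25⊕b26⊕b27⊕b28⊕b29⊕b30⊕b31 = 1⊕0⊕0⊕0⊕0⊕1⊕1⊕0⊕1⊕1⊕0⊕0⊕1⊕1⊕0⊕1 = 0
s16: b16⊕b17⊕b18⊕b19⊕b20⊕b21⊕b22⊕b23⊕b24⊕b25⊕b26⊕b27⊕b28⊕b29⊕b30⊕b31 = 1⊕1⊕1⊕0⊕1⊕1⊕1⊕1⊕1⊕1⊕0⊕0⊕1⊕1⊕0⊕1 = 0
Syndrome (s16...s1) = 00001 → position 1.
Overall parity (XOR of all 32 bits, including p0): 0⊕1⊕1⊕1⊕0⊕0⊕1⊕0⊕1⊕0⊕0⊕0⊕0⊕1⊕1⊕0⊕1⊕1⊕1⊕0⊕1⊕1⊕1⊕1⊕1⊕1⊕0⊕0⊕1⊕1⊕0⊕1 = 1
Overall=1, syndrome position=1 → single-bit error at position 1.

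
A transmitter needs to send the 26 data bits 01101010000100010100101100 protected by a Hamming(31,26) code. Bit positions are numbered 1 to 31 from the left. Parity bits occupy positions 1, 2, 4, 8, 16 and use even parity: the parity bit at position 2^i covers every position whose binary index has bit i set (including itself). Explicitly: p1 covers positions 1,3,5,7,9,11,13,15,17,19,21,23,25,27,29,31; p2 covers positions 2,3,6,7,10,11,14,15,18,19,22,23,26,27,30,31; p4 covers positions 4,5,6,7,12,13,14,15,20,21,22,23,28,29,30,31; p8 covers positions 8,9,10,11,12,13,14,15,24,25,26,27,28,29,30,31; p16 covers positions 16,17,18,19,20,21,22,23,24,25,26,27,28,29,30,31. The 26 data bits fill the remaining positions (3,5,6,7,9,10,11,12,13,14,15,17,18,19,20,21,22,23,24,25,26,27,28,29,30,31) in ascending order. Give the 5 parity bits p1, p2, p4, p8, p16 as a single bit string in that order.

10010

Place data bits at non-power-of-two positions: b3=0, b5=1, b6=1, b7=0, b9=1, b10=0, b11=1, b12=0, b13=0, b14=0, b15=0, b17=1, b18=0, b19=0, b20=0, b21=1, b22=0, b23=1, b24=0, b25=0, b26=1, b27=0, b28=1, b29=1, b30=0, b31=0.
p1 = XOR of data positions {3,5,7,9,11,13,15,17,19,21,23,25,27,29,31} = 0⊕1⊕0⊕1⊕1⊕0⊕0⊕1⊕0⊕1⊕1⊕0⊕0⊕1⊕0 = 1
p2 = XOR of data positions {3,6,7,10,11,14,15,18,19,22,23,26,27,30,31} = 0⊕1⊕0⊕0⊕1⊕0⊕0⊕0⊕0⊕0⊕1⊕1⊕0⊕0⊕0 = 0
p4 = XOR of data positions {5,6,7,12,13,14,15,20,21,22,23,28,29,30,31} = 1⊕1⊕0⊕0⊕0⊕0⊕0⊕0⊕1⊕0⊕1⊕1⊕1⊕0⊕0 = 0
p8 = XOR of data positions {9,10,11,12,13,14,15,24,25,26,27,28,29,30,31} = 1⊕0⊕1⊕0⊕0⊕0⊕0⊕0⊕0⊕1⊕0⊕1⊕1⊕0⊕0 = 1
p16 = XOR of data positions {17,18,19,20,21,22,23,24,25,26,27,28,29,30,31} = 1⊕0⊕0⊕0⊕1⊕0⊕1⊕0⊕0⊕1⊕0⊕1⊕1⊕0⊕0 = 0
Parity bits p1,p2,p4,p8,p16 = 10010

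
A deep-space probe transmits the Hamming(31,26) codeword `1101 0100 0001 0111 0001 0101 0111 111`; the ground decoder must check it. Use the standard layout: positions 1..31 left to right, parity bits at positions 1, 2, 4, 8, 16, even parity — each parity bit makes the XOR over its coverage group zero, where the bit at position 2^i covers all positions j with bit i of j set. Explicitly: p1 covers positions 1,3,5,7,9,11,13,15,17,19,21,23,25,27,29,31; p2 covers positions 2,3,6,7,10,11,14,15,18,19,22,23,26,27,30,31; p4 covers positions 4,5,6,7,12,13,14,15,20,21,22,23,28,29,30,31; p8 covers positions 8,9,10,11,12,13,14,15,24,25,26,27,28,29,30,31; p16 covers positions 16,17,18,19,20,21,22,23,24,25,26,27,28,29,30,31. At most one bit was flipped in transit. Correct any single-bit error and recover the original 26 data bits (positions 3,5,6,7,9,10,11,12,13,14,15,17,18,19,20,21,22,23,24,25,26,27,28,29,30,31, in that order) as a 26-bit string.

s1: b1⊕b3⊕b5⊕b7⊕b9⊕b11⊕b13⊕b15⊕b17⊕b19⊕b21⊕b23⊕b25⊕b27⊕b29⊕b31 = 1⊕0⊕0⊕0⊕0⊕0⊕0⊕1⊕0⊕0⊕0⊕0⊕0⊕1⊕1⊕1 = 1
s2: b2⊕b3⊕b6⊕b7⊕b10⊕b11⊕b14⊕b15⊕b18⊕b19⊕b22⊕b23⊕b26⊕b27⊕b30⊕b31 = 1⊕0⊕1⊕0⊕0⊕0⊕1⊕1⊕0⊕0⊕1⊕0⊕1⊕1⊕1⊕1 = 1
s4: b4⊕b5⊕b6⊕b7⊕b12⊕b13⊕b14⊕b15⊕b20⊕b21⊕b22⊕b23⊕b28⊕b29⊕b30⊕b31 = 1⊕0⊕1⊕0⊕1⊕0⊕1⊕1⊕1⊕0⊕1⊕0⊕1⊕1⊕1⊕1 = 1
s8: b8⊕b9⊕b10⊕b11⊕b12⊕b13⊕b14⊕b15⊕b24⊕b25⊕b26⊕b27⊕b28⊕b29⊕b30⊕b31 = 0⊕0⊕0⊕0⊕1⊕0⊕1⊕1⊕1⊕0⊕1⊕1⊕1⊕1⊕1⊕1 = 0
s16: b16⊕b17⊕b18⊕b19⊕b20⊕b21⊕b22⊕b23⊕b24⊕b25⊕b26⊕b27⊕b28⊕b29⊕b30⊕b31 = 1⊕0⊕0⊕0⊕1⊕0⊕1⊕0⊕1⊕0⊕1⊕1⊕1⊕1⊕1⊕1 = 0
Syndrome (s16...s1) = 00111 → position 7.
Flip bit 7: corrected codeword = 1101011000010111000101010111111
Data bits at positions 3,5,6,7,9,10,11,12,13,14,15,17,18,19,20,21,22,23,24,25,26,27,28,29,30,31: 00110001011000101010111111

00110001011000101010111111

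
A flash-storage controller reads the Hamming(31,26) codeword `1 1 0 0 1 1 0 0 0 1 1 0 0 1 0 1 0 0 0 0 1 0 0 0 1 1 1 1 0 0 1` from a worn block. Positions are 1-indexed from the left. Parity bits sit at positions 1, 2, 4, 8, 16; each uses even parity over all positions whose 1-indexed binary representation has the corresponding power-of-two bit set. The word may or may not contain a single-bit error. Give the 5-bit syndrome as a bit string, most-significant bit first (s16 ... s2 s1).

s1: b1⊕b3⊕b5⊕b7⊕b9⊕b11⊕b13⊕b15⊕b17⊕b19⊕b21⊕b23⊕b25⊕b27⊕b29⊕b31 = 1⊕0⊕1⊕0⊕0⊕1⊕0⊕0⊕0⊕0⊕1⊕0⊕1⊕1⊕0⊕1 = 1
s2: b2⊕b3⊕b6⊕b7⊕b10⊕b11⊕b14⊕b15⊕b18⊕b19⊕b22⊕b23⊕b26⊕b27⊕b30⊕b31 = 1⊕0⊕1⊕0⊕1⊕1⊕1⊕0⊕0⊕0⊕0⊕0⊕1⊕1⊕0⊕1 = 0
s4: b4⊕b5⊕b6⊕b7⊕b12⊕b13⊕b14⊕b15⊕b20⊕b21⊕b22⊕b23⊕b28⊕b29⊕b30⊕b31 = 0⊕1⊕1⊕0⊕0⊕0⊕1⊕0⊕0⊕1⊕0⊕0⊕1⊕0⊕0⊕1 = 0
s8: b8⊕b9⊕b10⊕b11⊕b12⊕b13⊕b14⊕b15⊕b24⊕b25⊕b26⊕b27⊕b28⊕b29⊕b30⊕b31 = 0⊕0⊕1⊕1⊕0⊕0⊕1⊕0⊕0⊕1⊕1⊕1⊕1⊕0⊕0⊕1 = 0
s16: b16⊕b17⊕b18⊕b19⊕b20⊕b21⊕b22⊕b23⊕b24⊕b25⊕b26⊕b27⊕b28⊕b29⊕b30⊕b31 = 1⊕0⊕0⊕0⊕0⊕1⊕0⊕0⊕0⊕1⊕1⊕1⊕1⊕0⊕0⊕1 = 1
Syndrome (s16...s1) = 10001 → position 17.

10001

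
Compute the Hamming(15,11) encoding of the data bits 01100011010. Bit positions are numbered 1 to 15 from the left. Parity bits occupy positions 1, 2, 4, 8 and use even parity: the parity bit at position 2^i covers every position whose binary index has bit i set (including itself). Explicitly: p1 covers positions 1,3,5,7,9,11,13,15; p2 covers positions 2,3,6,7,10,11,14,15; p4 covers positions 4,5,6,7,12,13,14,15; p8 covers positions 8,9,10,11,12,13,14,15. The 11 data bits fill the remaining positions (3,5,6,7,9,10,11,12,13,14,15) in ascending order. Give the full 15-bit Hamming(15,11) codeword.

Place data bits at non-power-of-two positions: b3=0, b5=1, b6=1, b7=0, b9=0, b10=0, b11=1, b12=1, b13=0, b14=1, b15=0.
p1 = XOR of data positions {3,5,7,9,11,13,15} = 0⊕1⊕0⊕0⊕1⊕0⊕0 = 0
p2 = XOR of data positions {3,6,7,10,11,14,15} = 0⊕1⊕0⊕0⊕1⊕1⊕0 = 1
p4 = XOR of data positions {5,6,7,12,13,14,15} = 1⊕1⊕0⊕1⊕0⊕1⊕0 = 0
p8 = XOR of data positions {9,10,11,12,13,14,15} = 0⊕0⊕1⊕1⊕0⊕1⊕0 = 1
Codeword b1..b15 = 010011010011010

010011010011010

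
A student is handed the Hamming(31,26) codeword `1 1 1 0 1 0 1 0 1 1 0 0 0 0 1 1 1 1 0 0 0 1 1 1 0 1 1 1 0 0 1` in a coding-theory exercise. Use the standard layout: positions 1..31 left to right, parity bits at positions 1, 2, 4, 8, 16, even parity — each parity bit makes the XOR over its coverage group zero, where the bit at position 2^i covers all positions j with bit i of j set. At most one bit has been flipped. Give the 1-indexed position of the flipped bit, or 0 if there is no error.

s1: b1⊕b3⊕b5⊕b7⊕b9⊕b11⊕b13⊕b15⊕b17⊕b19⊕b21⊕b23⊕b25⊕b27⊕b29⊕b31 = 1⊕1⊕1⊕1⊕1⊕0⊕0⊕1⊕1⊕0⊕0⊕1⊕0⊕1⊕0⊕1 = 0
s2: b2⊕b3⊕b6⊕b7⊕b10⊕b11⊕b14⊕b15⊕b18⊕b19⊕b22⊕b23⊕b26⊕b27⊕b30⊕b31 = 1⊕1⊕0⊕1⊕1⊕0⊕0⊕1⊕1⊕0⊕1⊕1⊕1⊕1⊕0⊕1 = 1
s4: b4⊕b5⊕b6⊕b7⊕b12⊕b13⊕b14⊕b15⊕b20⊕b21⊕b22⊕b23⊕b28⊕b29⊕b30⊕b31 = 0⊕1⊕0⊕1⊕0⊕0⊕0⊕1⊕0⊕0⊕1⊕1⊕1⊕0⊕0⊕1 = 1
s8: b8⊕b9⊕b10⊕b11⊕b12⊕b13⊕b14⊕b15⊕b24⊕b25⊕b26⊕b27⊕b28⊕b29⊕b30⊕b31 = 0⊕1⊕1⊕0⊕0⊕0⊕0⊕1⊕1⊕0⊕1⊕1⊕1⊕0⊕0⊕1 = 0
s16: b16⊕b17⊕b18⊕b19⊕b20⊕b21⊕b22⊕b23⊕b24⊕b25⊕b26⊕b27⊕b28⊕b29⊕b30⊕b31 = 1⊕1⊕1⊕0⊕0⊕0⊕1⊕1⊕1⊕0⊕1⊕1⊕1⊕0⊕0⊕1 = 0
Syndrome (s16...s1) = 00110 → position 6.

6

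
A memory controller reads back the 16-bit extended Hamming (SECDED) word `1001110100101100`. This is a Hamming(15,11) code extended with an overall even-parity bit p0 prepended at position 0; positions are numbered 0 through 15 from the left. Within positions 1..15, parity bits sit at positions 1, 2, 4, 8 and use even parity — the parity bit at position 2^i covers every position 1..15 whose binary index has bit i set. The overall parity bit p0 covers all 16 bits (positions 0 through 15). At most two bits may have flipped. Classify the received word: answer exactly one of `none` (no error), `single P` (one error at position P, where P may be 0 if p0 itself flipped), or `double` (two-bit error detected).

s1: b1⊕b3⊕b5⊕b7⊕b9⊕b11⊕b13⊕b15 = 0⊕1⊕1⊕1⊕0⊕0⊕1⊕0 = 0
s2: b2⊕b3⊕b6⊕b7⊕b10⊕b11⊕b14⊕b15 = 0⊕1⊕0⊕1⊕1⊕0⊕0⊕0 = 1
s4: b4⊕b5⊕b6⊕b7⊕b12⊕b13⊕b14⊕b15 = 1⊕1⊕0⊕1⊕1⊕1⊕0⊕0 = 1
s8: b8⊕b9⊕b10⊕b11⊕b12⊕b13⊕b14⊕b15 = 0⊕0⊕1⊕0⊕1⊕1⊕0⊕0 = 1
Syndrome (s8...s1) = 1110 → position 14.
Overall parity (XOR of all 16 bits, including p0): 1⊕0⊕0⊕1⊕1⊕1⊕0⊕1⊕0⊕0⊕1⊕0⊕1⊕1⊕0⊕0 = 0
Overall=0, syndrome position=14 → double-bit error detected (uncorrectable).

double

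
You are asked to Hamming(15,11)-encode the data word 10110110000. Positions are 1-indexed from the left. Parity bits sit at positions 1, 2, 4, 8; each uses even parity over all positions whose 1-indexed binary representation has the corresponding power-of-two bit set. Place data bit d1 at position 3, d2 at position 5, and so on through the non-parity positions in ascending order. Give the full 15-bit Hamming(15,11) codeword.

Place data bits at non-power-of-two positions: b3=1, b5=0, b6=1, b7=1, b9=0, b10=1, b11=1, b12=0, b13=0, b14=0, b15=0.
p1 = XOR of data positions {3,5,7,9,11,13,15} = 1⊕0⊕1⊕0⊕1⊕0⊕0 = 1
p2 = XOR of data positions {3,6,7,10,11,14,15} = 1⊕1⊕1⊕1⊕1⊕0⊕0 = 1
p4 = XOR of data positions {5,6,7,12,13,14,15} = 0⊕1⊕1⊕0⊕0⊕0⊕0 = 0
p8 = XOR of data positions {9,10,11,12,13,14,15} = 0⊕1⊕1⊕0⊕0⊕0⊕0 = 0
Codeword b1..b15 = 111001100110000

111001100110000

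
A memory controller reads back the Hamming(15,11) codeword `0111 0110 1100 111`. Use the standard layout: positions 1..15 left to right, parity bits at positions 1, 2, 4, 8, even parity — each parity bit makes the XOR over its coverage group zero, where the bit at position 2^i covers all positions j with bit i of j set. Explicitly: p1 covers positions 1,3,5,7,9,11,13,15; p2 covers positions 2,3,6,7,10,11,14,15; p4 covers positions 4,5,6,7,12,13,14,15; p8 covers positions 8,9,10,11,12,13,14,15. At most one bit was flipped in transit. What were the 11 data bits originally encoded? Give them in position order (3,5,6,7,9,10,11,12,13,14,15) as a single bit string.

s1: b1⊕b3⊕b5⊕b7⊕b9⊕b11⊕b13⊕b15 = 0⊕1⊕0⊕1⊕1⊕0⊕1⊕1 = 1
s2: b2⊕b3⊕b6⊕b7⊕b10⊕b11⊕b14⊕b15 = 1⊕1⊕1⊕1⊕1⊕0⊕1⊕1 = 1
s4: b4⊕b5⊕b6⊕b7⊕b12⊕b13⊕b14⊕b15 = 1⊕0⊕1⊕1⊕0⊕1⊕1⊕1 = 0
s8: b8⊕b9⊕b10⊕b11⊕b12⊕b13⊕b14⊕b15 = 0⊕1⊕1⊕0⊕0⊕1⊕1⊕1 = 1
Syndrome (s8...s1) = 1011 → position 11.
Flip bit 11: corrected codeword = 011101101110111
Data bits at positions 3,5,6,7,9,10,11,12,13,14,15: 10111110111

10111110111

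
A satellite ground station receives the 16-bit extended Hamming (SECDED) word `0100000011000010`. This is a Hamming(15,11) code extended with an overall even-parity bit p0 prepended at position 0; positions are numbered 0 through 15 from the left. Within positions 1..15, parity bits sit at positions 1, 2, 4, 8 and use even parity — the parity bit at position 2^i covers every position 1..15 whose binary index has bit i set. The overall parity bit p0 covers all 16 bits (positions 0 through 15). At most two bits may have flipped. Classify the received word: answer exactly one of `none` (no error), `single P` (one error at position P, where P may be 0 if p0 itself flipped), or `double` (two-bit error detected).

double

s1: b1⊕b3⊕b5⊕b7⊕b9⊕b11⊕b13⊕b15 = 1⊕0⊕0⊕0⊕1⊕0⊕0⊕0 = 0
s2: b2⊕b3⊕b6⊕b7⊕b10⊕b11⊕b14⊕b15 = 0⊕0⊕0⊕0⊕0⊕0⊕1⊕0 = 1
s4: b4⊕b5⊕b6⊕b7⊕b12⊕b13⊕b14⊕b15 = 0⊕0⊕0⊕0⊕0⊕0⊕1⊕0 = 1
s8: b8⊕b9⊕b10⊕b11⊕b12⊕b13⊕b14⊕b15 = 1⊕1⊕0⊕0⊕0⊕0⊕1⊕0 = 1
Syndrome (s8...s1) = 1110 → position 14.
Overall parity (XOR of all 16 bits, including p0): 0⊕1⊕0⊕0⊕0⊕0⊕0⊕0⊕1⊕1⊕0⊕0⊕0⊕0⊕1⊕0 = 0
Overall=0, syndrome position=14 → double-bit error detected (uncorrectable).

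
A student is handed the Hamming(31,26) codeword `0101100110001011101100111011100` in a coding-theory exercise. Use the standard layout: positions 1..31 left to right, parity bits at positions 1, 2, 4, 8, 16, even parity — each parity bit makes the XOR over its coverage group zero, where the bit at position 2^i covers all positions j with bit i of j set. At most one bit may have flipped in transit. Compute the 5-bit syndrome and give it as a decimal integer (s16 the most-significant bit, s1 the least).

10

s1: b1⊕b3⊕b5⊕b7⊕b9⊕b11⊕b13⊕b15⊕b17⊕b19⊕b21⊕b23⊕b25⊕b27⊕b29⊕b31 = 0⊕0⊕1⊕0⊕1⊕0⊕1⊕1⊕1⊕1⊕0⊕1⊕1⊕1⊕1⊕0 = 0
s2: b2⊕b3⊕b6⊕b7⊕b10⊕b11⊕b14⊕b15⊕b18⊕b19⊕b22⊕b23⊕b26⊕b27⊕b30⊕b31 = 1⊕0⊕0⊕0⊕0⊕0⊕0⊕1⊕0⊕1⊕0⊕1⊕0⊕1⊕0⊕0 = 1
s4: b4⊕b5⊕b6⊕b7⊕b12⊕b13⊕b14⊕b15⊕b20⊕b21⊕b22⊕b23⊕b28⊕b29⊕b30⊕b31 = 1⊕1⊕0⊕0⊕0⊕1⊕0⊕1⊕1⊕0⊕0⊕1⊕1⊕1⊕0⊕0 = 0
s8: b8⊕b9⊕b10⊕b11⊕b12⊕b13⊕b14⊕b15⊕b24⊕b25⊕b26⊕b27⊕b28⊕b29⊕b30⊕b31 = 1⊕1⊕0⊕0⊕0⊕1⊕0⊕1⊕1⊕1⊕0⊕1⊕1⊕1⊕0⊕0 = 1
s16: b16⊕b17⊕b18⊕b19⊕b20⊕b21⊕b22⊕b23⊕b24⊕b25⊕b26⊕b27⊕b28⊕b29⊕b30⊕b31 = 1⊕1⊕0⊕1⊕1⊕0⊕0⊕1⊕1⊕1⊕0⊕1⊕1⊕1⊕0⊕0 = 0
Syndrome (s16...s1) = 01010 → position 10.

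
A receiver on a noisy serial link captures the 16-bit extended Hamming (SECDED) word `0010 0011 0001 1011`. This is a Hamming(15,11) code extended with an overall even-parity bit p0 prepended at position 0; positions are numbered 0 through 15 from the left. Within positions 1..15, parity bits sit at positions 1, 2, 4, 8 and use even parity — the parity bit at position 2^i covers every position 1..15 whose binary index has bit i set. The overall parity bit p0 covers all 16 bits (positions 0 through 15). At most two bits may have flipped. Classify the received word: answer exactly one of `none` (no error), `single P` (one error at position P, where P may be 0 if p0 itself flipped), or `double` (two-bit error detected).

single 5

s1: b1⊕b3⊕b5⊕b7⊕b9⊕b11⊕b13⊕b15 = 0⊕0⊕0⊕1⊕0⊕1⊕0⊕1 = 1
s2: b2⊕b3⊕b6⊕b7⊕b10⊕b11⊕b14⊕b15 = 1⊕0⊕1⊕1⊕0⊕1⊕1⊕1 = 0
s4: b4⊕b5⊕b6⊕b7⊕b12⊕b13⊕b14⊕b15 = 0⊕0⊕1⊕1⊕1⊕0⊕1⊕1 = 1
s8: b8⊕b9⊕b10⊕b11⊕b12⊕b13⊕b14⊕b15 = 0⊕0⊕0⊕1⊕1⊕0⊕1⊕1 = 0
Syndrome (s8...s1) = 0101 → position 5.
Overall parity (XOR of all 16 bits, including p0): 0⊕0⊕1⊕0⊕0⊕0⊕1⊕1⊕0⊕0⊕0⊕1⊕1⊕0⊕1⊕1 = 1
Overall=1, syndrome position=5 → single-bit error at position 5.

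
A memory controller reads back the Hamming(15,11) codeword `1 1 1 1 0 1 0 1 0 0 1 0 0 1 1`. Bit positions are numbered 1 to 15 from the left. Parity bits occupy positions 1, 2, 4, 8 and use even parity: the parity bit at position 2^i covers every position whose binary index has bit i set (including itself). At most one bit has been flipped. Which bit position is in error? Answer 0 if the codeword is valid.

0

s1: b1⊕b3⊕b5⊕b7⊕b9⊕b11⊕b13⊕b15 = 1⊕1⊕0⊕0⊕0⊕1⊕0⊕1 = 0
s2: b2⊕b3⊕b6⊕b7⊕b10⊕b11⊕b14⊕b15 = 1⊕1⊕1⊕0⊕0⊕1⊕1⊕1 = 0
s4: b4⊕b5⊕b6⊕b7⊕b12⊕b13⊕b14⊕b15 = 1⊕0⊕1⊕0⊕0⊕0⊕1⊕1 = 0
s8: b8⊕b9⊕b10⊕b11⊕b12⊕b13⊕b14⊕b15 = 1⊕0⊕0⊕1⊕0⊕0⊕1⊕1 = 0
Syndrome (s8...s1) = 0000 → position 0 (no error).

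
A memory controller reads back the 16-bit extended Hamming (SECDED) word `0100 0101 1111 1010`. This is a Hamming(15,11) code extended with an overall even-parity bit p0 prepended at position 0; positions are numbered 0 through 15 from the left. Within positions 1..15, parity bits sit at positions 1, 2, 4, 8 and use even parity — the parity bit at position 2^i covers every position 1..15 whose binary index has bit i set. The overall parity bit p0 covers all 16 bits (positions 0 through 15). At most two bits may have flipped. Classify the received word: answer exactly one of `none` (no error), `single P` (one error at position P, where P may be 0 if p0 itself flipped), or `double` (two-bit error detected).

s1: b1⊕b3⊕b5⊕b7⊕b9⊕b11⊕b13⊕b15 = 1⊕0⊕1⊕1⊕1⊕1⊕0⊕0 = 1
s2: b2⊕b3⊕b6⊕b7⊕b10⊕b11⊕b14⊕b15 = 0⊕0⊕0⊕1⊕1⊕1⊕1⊕0 = 0
s4: b4⊕b5⊕b6⊕b7⊕b12⊕b13⊕b14⊕b15 = 0⊕1⊕0⊕1⊕1⊕0⊕1⊕0 = 0
s8: b8⊕b9⊕b10⊕b11⊕b12⊕b13⊕b14⊕b15 = 1⊕1⊕1⊕1⊕1⊕0⊕1⊕0 = 0
Syndrome (s8...s1) = 0001 → position 1.
Overall parity (XOR of all 16 bits, including p0): 0⊕1⊕0⊕0⊕0⊕1⊕0⊕1⊕1⊕1⊕1⊕1⊕1⊕0⊕1⊕0 = 1
Overall=1, syndrome position=1 → single-bit error at position 1.

single 1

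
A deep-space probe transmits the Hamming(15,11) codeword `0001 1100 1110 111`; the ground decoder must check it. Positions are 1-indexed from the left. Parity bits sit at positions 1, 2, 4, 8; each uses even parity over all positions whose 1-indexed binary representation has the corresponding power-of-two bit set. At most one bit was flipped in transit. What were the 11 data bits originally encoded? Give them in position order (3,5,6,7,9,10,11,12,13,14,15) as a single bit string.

s1: b1⊕b3⊕b5⊕b7⊕b9⊕b11⊕b13⊕b15 = 0⊕0⊕1⊕0⊕1⊕1⊕1⊕1 = 1
s2: b2⊕b3⊕b6⊕b7⊕b10⊕b11⊕b14⊕b15 = 0⊕0⊕1⊕0⊕1⊕1⊕1⊕1 = 1
s4: b4⊕b5⊕b6⊕b7⊕b12⊕b13⊕b14⊕b15 = 1⊕1⊕1⊕0⊕0⊕1⊕1⊕1 = 0
s8: b8⊕b9⊕b10⊕b11⊕b12⊕b13⊕b14⊕b15 = 0⊕1⊕1⊕1⊕0⊕1⊕1⊕1 = 0
Syndrome (s8...s1) = 0011 → position 3.
Flip bit 3: corrected codeword = 001111001110111
Data bits at positions 3,5,6,7,9,10,11,12,13,14,15: 11101110111

11101110111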